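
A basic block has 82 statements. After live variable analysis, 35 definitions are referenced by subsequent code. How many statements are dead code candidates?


Dead code = total statements - live definitions
= 82 - 35 = 47

47


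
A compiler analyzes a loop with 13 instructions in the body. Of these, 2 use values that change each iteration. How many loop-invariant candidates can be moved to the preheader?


Invariant candidates = total - loop-dependent
= 13 - 2 = 11

11


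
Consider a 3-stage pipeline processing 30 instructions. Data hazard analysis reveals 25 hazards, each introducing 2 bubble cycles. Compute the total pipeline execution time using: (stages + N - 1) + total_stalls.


Base cycles = 3 + 30 - 1 = 32
Total stalls = 25 * 2 = 50
Total = 32 + 50 = 82

82


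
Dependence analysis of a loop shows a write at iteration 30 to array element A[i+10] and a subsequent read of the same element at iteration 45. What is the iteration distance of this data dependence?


Distance = read iteration - write iteration
= 45 - 30 = 15

15


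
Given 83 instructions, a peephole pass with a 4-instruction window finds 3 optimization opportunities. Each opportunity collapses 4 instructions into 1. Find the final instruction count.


Each match removes 3 instructions.
Total removed = 3 * 3 = 9
Remaining = 83 - 9 = 74

74


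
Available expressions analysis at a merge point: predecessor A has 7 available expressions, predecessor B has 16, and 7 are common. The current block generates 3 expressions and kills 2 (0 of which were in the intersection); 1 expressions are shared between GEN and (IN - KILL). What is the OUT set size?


IN = intersection of predecessors = 7
IN - KILL = 7 - 0 = 7
|OUT| = |GEN| + |IN - KILL| - |GEN ∩ (IN - KILL)| = 3 + 7 - 1 = 9

9


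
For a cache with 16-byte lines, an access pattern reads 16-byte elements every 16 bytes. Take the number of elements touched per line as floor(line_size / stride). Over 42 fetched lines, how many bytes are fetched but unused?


Elements per line = floor(16 / 16) = 1
Bytes used per line = 1 * 16 = 16
Wasted per line = 16 - 16 = 0
Total wasted = 0 * 42 = 0

0


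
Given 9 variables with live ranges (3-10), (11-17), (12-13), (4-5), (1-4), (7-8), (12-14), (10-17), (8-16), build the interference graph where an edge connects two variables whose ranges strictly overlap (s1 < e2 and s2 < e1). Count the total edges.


Check all pairs for overlapping intervals.
Two intervals (s1,e1) and (s2,e2) overlap if s1 < e2 and s2 < e1.
v0 (3-10) vs v1..v8: overlaps v3, v4, v5, v8 -> 4
v1 (11-17) vs v2..v8: overlaps v2, v6, v7, v8 -> 4
v2 (12-13) vs v3..v8: overlaps v6, v7, v8 -> 3
v3 (4-5) vs v4..v8: overlaps none -> 0
v4 (1-4) vs v5..v8: overlaps none -> 0
v5 (7-8) vs v6..v8: overlaps none -> 0
v6 (12-14) vs v7..v8: overlaps v7, v8 -> 2
v7 (10-17) vs v8: overlaps v8 -> 1
Total overlapping pairs = 4 + 4 + 3 + 0 + 0 + 0 + 2 + 1 = 14

14


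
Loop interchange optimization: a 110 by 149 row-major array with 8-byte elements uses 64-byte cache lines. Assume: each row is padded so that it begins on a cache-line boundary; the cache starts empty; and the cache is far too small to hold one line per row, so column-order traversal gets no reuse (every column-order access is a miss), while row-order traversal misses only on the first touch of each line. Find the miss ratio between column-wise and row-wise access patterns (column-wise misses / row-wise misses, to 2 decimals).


Each row occupies 149 * 8 = 1192 bytes and starts on a line boundary, so it spans ceil(1192 / 64) = 19 cache lines.
Row-major traversal misses (one per line touched): 110 * ceil(149 * 8 / 64) = 2090
Column-major traversal misses (no reuse, every access misses): 110 * 149 = 16390
Ratio = 16390 / 2090 = 7.84

7.84


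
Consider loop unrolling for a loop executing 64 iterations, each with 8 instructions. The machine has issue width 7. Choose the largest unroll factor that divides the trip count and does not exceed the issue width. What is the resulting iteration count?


Largest divisor of 64 <= 7 is 4
New iterations = 64 / 4 = 16

16


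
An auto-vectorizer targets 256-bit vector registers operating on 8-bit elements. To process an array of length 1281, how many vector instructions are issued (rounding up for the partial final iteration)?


Width = 256 / 8 = 32 elements per vector op
Iterations = ceil(1281 / 32) = 41

41


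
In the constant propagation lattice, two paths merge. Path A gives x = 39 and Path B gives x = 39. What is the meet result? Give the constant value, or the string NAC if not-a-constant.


Meet operation: if both paths give the same constant, result is that constant; if they differ, result is NAC (not-a-constant).
Path A: 39, Path B: 39 -> equal
Result: constant -> 39

39


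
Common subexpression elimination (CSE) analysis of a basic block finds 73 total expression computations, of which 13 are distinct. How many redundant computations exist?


CSE count = total expressions - unique expressions
= 73 - 13 = 60

60


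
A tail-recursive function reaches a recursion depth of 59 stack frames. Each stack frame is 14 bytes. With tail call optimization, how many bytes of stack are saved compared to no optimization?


Without TCO: 59 * 14 = 826 bytes
With TCO: reuse 1 frame = 14 bytes
Savings = 826 - 14 = 812

812


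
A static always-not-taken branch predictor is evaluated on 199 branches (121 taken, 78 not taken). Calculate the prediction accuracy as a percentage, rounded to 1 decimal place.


Predictor: always-not-taken
Correct predictions = 78
Accuracy = 78 / 199 * 100 = 39.2%

39.2


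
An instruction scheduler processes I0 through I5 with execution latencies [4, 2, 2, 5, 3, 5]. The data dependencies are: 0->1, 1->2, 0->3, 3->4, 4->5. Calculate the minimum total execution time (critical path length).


Compute longest path through dependency graph: dist(Ik) = max over predecessors of dist + latency(Ik).
dist(I0) = latency 4 = 4
dist(I1) = dist(I0) + 2 = 4 + 2 = 6
dist(I2) = dist(I1) + 2 = 6 + 2 = 8
dist(I3) = dist(I0) + 5 = 4 + 5 = 9
dist(I4) = dist(I3) + 3 = 9 + 3 = 12
dist(I5) = dist(I4) + 5 = 12 + 5 = 17
Critical path = max dist = 17

17


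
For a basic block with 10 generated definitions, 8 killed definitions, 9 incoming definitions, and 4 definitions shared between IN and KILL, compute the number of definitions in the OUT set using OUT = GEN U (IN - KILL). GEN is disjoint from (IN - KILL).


IN - KILL: 9 - 4 = 5 surviving definitions
OUT = GEN + surviving = 10 + 5 = 15

15


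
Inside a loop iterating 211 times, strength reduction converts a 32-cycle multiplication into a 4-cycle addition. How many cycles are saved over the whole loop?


Per-iteration saving = 32 - 4 = 28
Total saved = 211 * 28 = 5908

5908


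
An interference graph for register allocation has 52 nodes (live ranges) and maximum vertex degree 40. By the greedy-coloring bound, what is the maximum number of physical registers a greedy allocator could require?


Greedy coloring never needs more than (max_degree + 1) colors: when coloring a vertex, at most max_degree neighbors are already colored.
Upper bound = 40 + 1 = 41

41


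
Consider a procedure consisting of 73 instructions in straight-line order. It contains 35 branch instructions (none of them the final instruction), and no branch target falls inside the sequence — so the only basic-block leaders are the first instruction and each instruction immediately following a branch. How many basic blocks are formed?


With no in-sequence branch targets, the leaders are the first instruction plus the instruction after each branch.
Number of basic blocks = branches + 1
= 35 + 1 = 36

36


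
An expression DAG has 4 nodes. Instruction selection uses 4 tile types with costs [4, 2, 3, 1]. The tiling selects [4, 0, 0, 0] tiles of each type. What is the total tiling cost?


Total cost = sum(count_i * cost_i)
= 4*4 + 0*2 + 0*3 + 0*1
= 16

16


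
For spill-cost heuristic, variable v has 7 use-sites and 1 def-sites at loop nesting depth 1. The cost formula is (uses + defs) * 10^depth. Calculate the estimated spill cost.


uses + defs = 7 + 1 = 8
10^1 = 10
Spill cost = 8 * 10 = 80

80


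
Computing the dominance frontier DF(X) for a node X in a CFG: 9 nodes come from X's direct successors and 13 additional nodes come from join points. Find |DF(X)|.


DF(X) = direct successor contributions + join point contributions
= 9 + 13 = 22

22


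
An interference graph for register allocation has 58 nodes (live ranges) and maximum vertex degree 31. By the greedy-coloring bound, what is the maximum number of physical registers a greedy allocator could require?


Greedy coloring never needs more than (max_degree + 1) colors: when coloring a vertex, at most max_degree neighbors are already colored.
Upper bound = 31 + 1 = 32

32


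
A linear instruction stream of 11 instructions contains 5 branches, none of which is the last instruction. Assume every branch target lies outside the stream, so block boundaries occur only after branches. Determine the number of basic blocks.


With no in-sequence branch targets, the leaders are the first instruction plus the instruction after each branch.
Number of basic blocks = branches + 1
= 5 + 1 = 6

6


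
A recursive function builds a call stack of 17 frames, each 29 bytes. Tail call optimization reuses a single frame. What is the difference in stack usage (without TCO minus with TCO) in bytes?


Without TCO: 17 * 29 = 493 bytes
With TCO: reuse 1 frame = 29 bytes
Savings = 493 - 29 = 464

464


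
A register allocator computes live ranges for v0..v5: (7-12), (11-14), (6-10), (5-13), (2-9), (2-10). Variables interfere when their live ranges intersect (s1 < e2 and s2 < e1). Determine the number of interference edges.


Check all pairs for overlapping intervals.
Two intervals (s1,e1) and (s2,e2) overlap if s1 < e2 and s2 < e1.
v0 (7-12) vs v1..v5: overlaps v1, v2, v3, v4, v5 -> 5
v1 (11-14) vs v2..v5: overlaps v3 -> 1
v2 (6-10) vs v3..v5: overlaps v3, v4, v5 -> 3
v3 (5-13) vs v4..v5: overlaps v4, v5 -> 2
v4 (2-9) vs v5: overlaps v5 -> 1
Total overlapping pairs = 5 + 1 + 3 + 2 + 1 = 12

12


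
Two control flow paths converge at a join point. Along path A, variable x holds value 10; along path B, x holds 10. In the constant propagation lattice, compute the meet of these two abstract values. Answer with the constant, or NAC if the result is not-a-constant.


Meet operation: if both paths give the same constant, result is that constant; if they differ, result is NAC (not-a-constant).
Path A: 10, Path B: 10 -> equal
Result: constant -> 10

10


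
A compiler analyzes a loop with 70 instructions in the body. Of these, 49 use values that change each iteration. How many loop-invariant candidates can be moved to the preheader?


Invariant candidates = total - loop-dependent
= 70 - 49 = 21

21


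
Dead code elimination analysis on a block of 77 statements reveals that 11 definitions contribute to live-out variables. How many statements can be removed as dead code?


Dead code = total statements - live definitions
= 77 - 11 = 66

66


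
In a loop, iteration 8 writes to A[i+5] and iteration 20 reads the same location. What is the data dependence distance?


Distance = read iteration - write iteration
= 20 - 8 = 12

12


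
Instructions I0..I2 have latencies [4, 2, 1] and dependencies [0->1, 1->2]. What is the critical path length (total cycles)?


Compute longest path through dependency graph: dist(Ik) = max over predecessors of dist + latency(Ik).
dist(I0) = latency 4 = 4
dist(I1) = dist(I0) + 2 = 4 + 2 = 6
dist(I2) = dist(I1) + 1 = 6 + 1 = 7
Critical path = max dist = 7

7


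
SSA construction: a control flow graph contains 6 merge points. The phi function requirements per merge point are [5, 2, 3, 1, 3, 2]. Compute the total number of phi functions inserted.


Total phi functions = sum of phi functions at each join node
= 5 + 2 + 3 + 1 + 3 + 2 = 16

16


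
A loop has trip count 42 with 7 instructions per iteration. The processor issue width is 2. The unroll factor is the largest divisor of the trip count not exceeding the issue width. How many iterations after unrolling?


Largest divisor of 42 <= 2 is 2
New iterations = 42 / 2 = 21

21


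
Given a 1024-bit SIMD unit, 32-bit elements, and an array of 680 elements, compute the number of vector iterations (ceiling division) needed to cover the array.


Width = 1024 / 32 = 32 elements per vector op
Iterations = ceil(680 / 32) = 22

22


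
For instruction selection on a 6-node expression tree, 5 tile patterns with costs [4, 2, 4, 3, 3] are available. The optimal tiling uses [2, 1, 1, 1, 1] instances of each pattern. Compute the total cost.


Total cost = sum(count_i * cost_i)
= 2*4 + 1*2 + 1*4 + 1*3 + 1*3
= 20

20


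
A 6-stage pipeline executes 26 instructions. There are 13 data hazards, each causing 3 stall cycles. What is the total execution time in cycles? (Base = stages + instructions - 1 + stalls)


Base cycles = 6 + 26 - 1 = 31
Total stalls = 13 * 3 = 39
Total = 31 + 39 = 70

70


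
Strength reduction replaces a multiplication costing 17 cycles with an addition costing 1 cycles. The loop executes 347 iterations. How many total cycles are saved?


Per-iteration saving = 17 - 1 = 16
Total saved = 347 * 16 = 5552

5552


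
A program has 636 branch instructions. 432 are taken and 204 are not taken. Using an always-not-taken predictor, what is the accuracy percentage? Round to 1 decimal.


Predictor: always-not-taken
Correct predictions = 204
Accuracy = 204 / 636 * 100 = 32.1%

32.1


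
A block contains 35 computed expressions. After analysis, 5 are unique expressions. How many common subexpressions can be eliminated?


CSE count = total expressions - unique expressions
= 35 - 5 = 30

30


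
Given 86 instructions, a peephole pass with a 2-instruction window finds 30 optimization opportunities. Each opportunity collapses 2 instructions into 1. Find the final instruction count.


Each match removes 1 instructions.
Total removed = 30 * 1 = 30
Remaining = 86 - 30 = 56

56


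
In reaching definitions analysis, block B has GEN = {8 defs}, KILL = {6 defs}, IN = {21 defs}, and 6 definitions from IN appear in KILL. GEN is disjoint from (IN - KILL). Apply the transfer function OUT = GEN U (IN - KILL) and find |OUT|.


IN - KILL: 21 - 6 = 15 surviving definitions
OUT = GEN + surviving = 8 + 15 = 23

23


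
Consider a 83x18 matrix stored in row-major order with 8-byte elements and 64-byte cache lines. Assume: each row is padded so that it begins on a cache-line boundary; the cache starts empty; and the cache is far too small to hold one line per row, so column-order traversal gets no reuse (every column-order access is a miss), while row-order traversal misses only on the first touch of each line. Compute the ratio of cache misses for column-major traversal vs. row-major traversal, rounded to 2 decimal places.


Each row occupies 18 * 8 = 144 bytes and starts on a line boundary, so it spans ceil(144 / 64) = 3 cache lines.
Row-major traversal misses (one per line touched): 83 * ceil(18 * 8 / 64) = 249
Column-major traversal misses (no reuse, every access misses): 83 * 18 = 1494
Ratio = 1494 / 249 = 6.0

6.0


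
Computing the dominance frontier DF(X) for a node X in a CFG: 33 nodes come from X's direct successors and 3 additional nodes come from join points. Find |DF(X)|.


DF(X) = direct successor contributions + join point contributions
= 33 + 3 = 36

36


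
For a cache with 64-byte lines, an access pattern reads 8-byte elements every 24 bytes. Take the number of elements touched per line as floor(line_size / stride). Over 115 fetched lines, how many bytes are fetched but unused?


Elements per line = floor(64 / 24) = 2
Bytes used per line = 2 * 8 = 16
Wasted per line = 64 - 16 = 48
Total wasted = 48 * 115 = 5520

5520


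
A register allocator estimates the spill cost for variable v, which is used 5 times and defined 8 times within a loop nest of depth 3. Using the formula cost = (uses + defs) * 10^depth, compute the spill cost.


uses + defs = 5 + 8 = 13
10^3 = 1000
Spill cost = 13 * 1000 = 13000

13000


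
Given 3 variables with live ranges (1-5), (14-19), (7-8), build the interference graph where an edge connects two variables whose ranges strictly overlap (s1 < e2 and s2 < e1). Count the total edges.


Check all pairs for overlapping intervals.
Two intervals (s1,e1) and (s2,e2) overlap if s1 < e2 and s2 < e1.
v0 (1-5) vs v1..v2: overlaps none -> 0
v1 (14-19) vs v2: overlaps none -> 0
Total overlapping pairs = 0 + 0 = 0

0


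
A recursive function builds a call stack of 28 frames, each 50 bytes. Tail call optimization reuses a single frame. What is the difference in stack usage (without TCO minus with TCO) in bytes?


Without TCO: 28 * 50 = 1400 bytes
With TCO: reuse 1 frame = 50 bytes
Savings = 1400 - 50 = 1350

1350


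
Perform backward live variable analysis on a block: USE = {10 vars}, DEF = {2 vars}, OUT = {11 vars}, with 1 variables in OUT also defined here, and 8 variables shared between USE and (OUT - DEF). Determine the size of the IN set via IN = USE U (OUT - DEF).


OUT - DEF: 11 - 1 = 10
|IN| = |USE| + |OUT - DEF| - |USE ∩ (OUT - DEF)| = 10 + 10 - 8 = 12

12


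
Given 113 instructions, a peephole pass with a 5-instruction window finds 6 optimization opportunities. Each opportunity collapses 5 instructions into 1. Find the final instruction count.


Each match removes 4 instructions.
Total removed = 6 * 4 = 24
Remaining = 113 - 24 = 89

89


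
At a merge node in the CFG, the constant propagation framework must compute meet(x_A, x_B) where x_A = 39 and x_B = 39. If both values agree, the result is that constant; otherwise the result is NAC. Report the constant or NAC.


Meet operation: if both paths give the same constant, result is that constant; if they differ, result is NAC (not-a-constant).
Path A: 39, Path B: 39 -> equal
Result: constant -> 39

39


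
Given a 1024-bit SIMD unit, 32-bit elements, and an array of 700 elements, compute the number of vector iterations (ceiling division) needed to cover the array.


Width = 1024 / 32 = 32 elements per vector op
Iterations = ceil(700 / 32) = 22

22


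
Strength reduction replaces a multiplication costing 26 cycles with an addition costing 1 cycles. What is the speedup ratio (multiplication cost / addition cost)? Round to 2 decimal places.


Ratio = mult_cost / add_cost = 26 / 1 = 26.0

26.0


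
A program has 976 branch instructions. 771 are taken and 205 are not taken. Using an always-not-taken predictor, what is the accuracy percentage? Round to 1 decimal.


Predictor: always-not-taken
Correct predictions = 205
Accuracy = 205 / 976 * 100 = 21.0%

21.0


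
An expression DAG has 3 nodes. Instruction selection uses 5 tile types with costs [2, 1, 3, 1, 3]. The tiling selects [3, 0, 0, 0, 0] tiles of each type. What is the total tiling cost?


Total cost = sum(count_i * cost_i)
= 3*2 + 0*1 + 0*3 + 0*1 + 0*3
= 6

6


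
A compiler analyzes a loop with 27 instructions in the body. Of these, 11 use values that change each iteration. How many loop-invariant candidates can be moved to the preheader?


Invariant candidates = total - loop-dependent
= 27 - 11 = 16

16


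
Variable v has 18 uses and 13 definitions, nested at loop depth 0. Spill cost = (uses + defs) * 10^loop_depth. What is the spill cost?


uses + defs = 18 + 13 = 31
10^0 = 1
Spill cost = 31 * 1 = 31

31


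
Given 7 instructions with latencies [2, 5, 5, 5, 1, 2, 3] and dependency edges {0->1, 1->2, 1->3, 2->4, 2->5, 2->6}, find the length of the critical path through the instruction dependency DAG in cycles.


Compute longest path through dependency graph: dist(Ik) = max over predecessors of dist + latency(Ik).
dist(I0) = latency 2 = 2
dist(I1) = dist(I0) + 5 = 2 + 5 = 7
dist(I2) = dist(I1) + 5 = 7 + 5 = 12
dist(I3) = dist(I1) + 5 = 7 + 5 = 12
dist(I4) = dist(I2) + 1 = 12 + 1 = 13
dist(I5) = dist(I2) + 2 = 12 + 2 = 14
dist(I6) = dist(I2) + 3 = 12 + 3 = 15
Critical path = max dist = 15

15


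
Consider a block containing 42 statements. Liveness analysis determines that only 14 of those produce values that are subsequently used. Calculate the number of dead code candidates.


Dead code = total statements - live definitions
= 42 - 14 = 28

28


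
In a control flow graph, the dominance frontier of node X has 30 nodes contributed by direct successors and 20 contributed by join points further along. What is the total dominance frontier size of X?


DF(X) = direct successor contributions + join point contributions
= 30 + 20 = 50

50


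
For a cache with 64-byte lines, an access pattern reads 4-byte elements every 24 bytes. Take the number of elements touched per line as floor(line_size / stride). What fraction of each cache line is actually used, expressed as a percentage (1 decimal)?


Elements per cache line = floor(64 / 24) = 2
Bytes used = 2 * 4 = 8
Utilization = 8 / 64 * 100 = 12.5%

12.5


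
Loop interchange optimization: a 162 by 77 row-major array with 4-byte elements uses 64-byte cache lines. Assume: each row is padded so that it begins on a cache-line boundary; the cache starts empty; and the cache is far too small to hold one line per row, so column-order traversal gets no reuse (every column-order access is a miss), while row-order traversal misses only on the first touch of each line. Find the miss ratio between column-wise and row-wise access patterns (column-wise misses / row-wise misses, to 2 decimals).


Each row occupies 77 * 4 = 308 bytes and starts on a line boundary, so it spans ceil(308 / 64) = 5 cache lines.
Row-major traversal misses (one per line touched): 162 * ceil(77 * 4 / 64) = 810
Column-major traversal misses (no reuse, every access misses): 162 * 77 = 12474
Ratio = 12474 / 810 = 15.4

15.4


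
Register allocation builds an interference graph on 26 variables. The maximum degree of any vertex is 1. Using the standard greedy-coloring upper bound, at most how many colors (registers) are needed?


Greedy coloring never needs more than (max_degree + 1) colors: when coloring a vertex, at most max_degree neighbors are already colored.
Upper bound = 1 + 1 = 2

2


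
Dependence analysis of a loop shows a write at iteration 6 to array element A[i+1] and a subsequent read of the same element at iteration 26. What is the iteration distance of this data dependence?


Distance = read iteration - write iteration
= 26 - 6 = 20

20


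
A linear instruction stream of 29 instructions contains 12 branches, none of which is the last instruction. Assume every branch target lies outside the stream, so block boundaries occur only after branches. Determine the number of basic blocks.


With no in-sequence branch targets, the leaders are the first instruction plus the instruction after each branch.
Number of basic blocks = branches + 1
= 12 + 1 = 13

13


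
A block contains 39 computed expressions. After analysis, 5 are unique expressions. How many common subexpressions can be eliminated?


CSE count = total expressions - unique expressions
= 39 - 5 = 34

34


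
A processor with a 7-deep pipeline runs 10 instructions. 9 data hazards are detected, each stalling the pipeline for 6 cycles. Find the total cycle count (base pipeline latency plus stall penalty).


Base cycles = 7 + 10 - 1 = 16
Total stalls = 9 * 6 = 54
Total = 16 + 54 = 70

70


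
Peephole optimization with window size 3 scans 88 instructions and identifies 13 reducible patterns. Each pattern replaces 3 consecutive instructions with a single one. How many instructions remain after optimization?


Each match removes 2 instructions.
Total removed = 13 * 2 = 26
Remaining = 88 - 26 = 62

62


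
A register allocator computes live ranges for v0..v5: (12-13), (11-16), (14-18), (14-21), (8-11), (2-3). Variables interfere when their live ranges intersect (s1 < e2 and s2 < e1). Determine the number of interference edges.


Check all pairs for overlapping intervals.
Two intervals (s1,e1) and (s2,e2) overlap if s1 < e2 and s2 < e1.
v0 (12-13) vs v1..v5: overlaps v1 -> 1
v1 (11-16) vs v2..v5: overlaps v2, v3 -> 2
v2 (14-18) vs v3..v5: overlaps v3 -> 1
v3 (14-21) vs v4..v5: overlaps none -> 0
v4 (8-11) vs v5: overlaps none -> 0
Total overlapping pairs = 1 + 2 + 1 + 0 + 0 = 4

4


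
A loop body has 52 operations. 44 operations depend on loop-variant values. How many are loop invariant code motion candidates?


Invariant candidates = total - loop-dependent
= 52 - 44 = 8

8


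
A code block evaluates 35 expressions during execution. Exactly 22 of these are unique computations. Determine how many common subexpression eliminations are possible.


CSE count = total expressions - unique expressions
= 35 - 22 = 13

13


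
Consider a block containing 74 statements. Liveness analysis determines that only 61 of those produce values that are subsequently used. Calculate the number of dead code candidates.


Dead code = total statements - live definitions
= 74 - 61 = 13

13


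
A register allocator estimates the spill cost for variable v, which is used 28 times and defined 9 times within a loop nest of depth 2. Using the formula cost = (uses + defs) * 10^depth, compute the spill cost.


uses + defs = 28 + 9 = 37
10^2 = 100
Spill cost = 37 * 100 = 3700

3700


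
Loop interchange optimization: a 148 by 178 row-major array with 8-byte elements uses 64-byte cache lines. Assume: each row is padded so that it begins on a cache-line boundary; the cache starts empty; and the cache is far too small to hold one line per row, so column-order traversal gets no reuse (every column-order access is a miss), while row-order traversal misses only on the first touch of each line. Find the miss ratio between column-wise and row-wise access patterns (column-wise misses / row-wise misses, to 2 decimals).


Each row occupies 178 * 8 = 1424 bytes and starts on a line boundary, so it spans ceil(1424 / 64) = 23 cache lines.
Row-major traversal misses (one per line touched): 148 * ceil(178 * 8 / 64) = 3404
Column-major traversal misses (no reuse, every access misses): 148 * 178 = 26344
Ratio = 26344 / 3404 = 7.74

7.74


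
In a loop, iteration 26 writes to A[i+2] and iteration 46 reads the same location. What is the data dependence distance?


Distance = read iteration - write iteration
= 46 - 26 = 20

20


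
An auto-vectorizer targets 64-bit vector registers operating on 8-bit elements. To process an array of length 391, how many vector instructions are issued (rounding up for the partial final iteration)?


Width = 64 / 8 = 8 elements per vector op
Iterations = ceil(391 / 8) = 49

49


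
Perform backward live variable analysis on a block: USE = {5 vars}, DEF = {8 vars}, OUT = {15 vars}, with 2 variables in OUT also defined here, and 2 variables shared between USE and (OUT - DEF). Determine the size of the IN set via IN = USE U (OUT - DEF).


OUT - DEF: 15 - 2 = 13
|IN| = |USE| + |OUT - DEF| - |USE ∩ (OUT - DEF)| = 5 + 13 - 2 = 16

16


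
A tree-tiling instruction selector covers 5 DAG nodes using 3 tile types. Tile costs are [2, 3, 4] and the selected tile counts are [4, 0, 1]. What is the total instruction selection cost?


Total cost = sum(count_i * cost_i)
= 4*2 + 0*3 + 1*4
= 12

12


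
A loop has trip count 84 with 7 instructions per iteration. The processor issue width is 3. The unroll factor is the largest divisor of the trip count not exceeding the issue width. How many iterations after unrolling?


Largest divisor of 84 <= 3 is 3
New iterations = 84 / 3 = 28

28


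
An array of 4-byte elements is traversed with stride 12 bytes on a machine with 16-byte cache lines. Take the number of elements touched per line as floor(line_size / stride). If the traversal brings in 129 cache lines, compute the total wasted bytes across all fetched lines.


Elements per line = floor(16 / 12) = 1
Bytes used per line = 1 * 4 = 4
Wasted per line = 16 - 4 = 12
Total wasted = 12 * 129 = 1548

1548


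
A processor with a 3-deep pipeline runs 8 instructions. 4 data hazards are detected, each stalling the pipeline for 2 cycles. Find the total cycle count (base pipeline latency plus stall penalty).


Base cycles = 3 + 8 - 1 = 10
Total stalls = 4 * 2 = 8
Total = 10 + 8 = 18

18


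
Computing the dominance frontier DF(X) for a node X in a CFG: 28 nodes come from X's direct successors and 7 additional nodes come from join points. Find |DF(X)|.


DF(X) = direct successor contributions + join point contributions
= 28 + 7 = 35

35


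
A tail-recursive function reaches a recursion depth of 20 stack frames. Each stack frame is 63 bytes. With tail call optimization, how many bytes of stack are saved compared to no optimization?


Without TCO: 20 * 63 = 1260 bytes
With TCO: reuse 1 frame = 63 bytes
Savings = 1260 - 63 = 1197

1197


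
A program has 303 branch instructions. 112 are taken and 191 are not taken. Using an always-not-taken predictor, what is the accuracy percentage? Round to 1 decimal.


Predictor: always-not-taken
Correct predictions = 191
Accuracy = 191 / 303 * 100 = 63.0%

63.0


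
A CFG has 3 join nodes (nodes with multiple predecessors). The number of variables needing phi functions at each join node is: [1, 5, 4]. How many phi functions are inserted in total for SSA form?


Total phi functions = sum of phi functions at each join node
= 1 + 5 + 4 = 10

10


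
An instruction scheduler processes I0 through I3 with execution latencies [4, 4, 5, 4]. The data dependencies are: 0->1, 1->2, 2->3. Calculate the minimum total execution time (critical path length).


Compute longest path through dependency graph: dist(Ik) = max over predecessors of dist + latency(Ik).
dist(I0) = latency 4 = 4
dist(I1) = dist(I0) + 4 = 4 + 4 = 8
dist(I2) = dist(I1) + 5 = 8 + 5 = 13
dist(I3) = dist(I2) + 4 = 13 + 4 = 17
Critical path = max dist = 17

17


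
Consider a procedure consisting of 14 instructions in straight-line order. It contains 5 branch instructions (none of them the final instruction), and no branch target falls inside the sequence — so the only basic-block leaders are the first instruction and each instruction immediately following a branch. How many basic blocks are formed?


With no in-sequence branch targets, the leaders are the first instruction plus the instruction after each branch.
Number of basic blocks = branches + 1
= 5 + 1 = 6

6


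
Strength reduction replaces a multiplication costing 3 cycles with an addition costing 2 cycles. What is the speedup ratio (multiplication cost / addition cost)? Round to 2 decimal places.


Ratio = mult_cost / add_cost = 3 / 2 = 1.5

1.5


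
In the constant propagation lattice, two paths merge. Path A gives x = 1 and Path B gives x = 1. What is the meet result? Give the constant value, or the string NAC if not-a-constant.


Meet operation: if both paths give the same constant, result is that constant; if they differ, result is NAC (not-a-constant).
Path A: 1, Path B: 1 -> equal
Result: constant -> 1

1


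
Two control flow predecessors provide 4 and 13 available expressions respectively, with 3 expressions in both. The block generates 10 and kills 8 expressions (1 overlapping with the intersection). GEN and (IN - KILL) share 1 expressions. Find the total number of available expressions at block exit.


IN = intersection of predecessors = 3
IN - KILL = 3 - 1 = 2
|OUT| = |GEN| + |IN - KILL| - |GEN ∩ (IN - KILL)| = 10 + 2 - 1 = 11

11


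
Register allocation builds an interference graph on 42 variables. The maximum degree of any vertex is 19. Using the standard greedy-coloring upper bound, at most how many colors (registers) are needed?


Greedy coloring never needs more than (max_degree + 1) colors: when coloring a vertex, at most max_degree neighbors are already colored.
Upper bound = 19 + 1 = 20

20


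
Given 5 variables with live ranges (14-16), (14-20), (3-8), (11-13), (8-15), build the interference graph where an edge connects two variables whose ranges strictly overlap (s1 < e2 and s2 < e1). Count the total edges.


Check all pairs for overlapping intervals.
Two intervals (s1,e1) and (s2,e2) overlap if s1 < e2 and s2 < e1.
v0 (14-16) vs v1..v4: overlaps v1, v4 -> 2
v1 (14-20) vs v2..v4: overlaps v4 -> 1
v2 (3-8) vs v3..v4: overlaps none -> 0
v3 (11-13) vs v4: overlaps v4 -> 1
Total overlapping pairs = 2 + 1 + 0 + 1 = 4

4


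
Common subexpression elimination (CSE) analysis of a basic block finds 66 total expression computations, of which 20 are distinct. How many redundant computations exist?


CSE count = total expressions - unique expressions
= 66 - 20 = 46

46


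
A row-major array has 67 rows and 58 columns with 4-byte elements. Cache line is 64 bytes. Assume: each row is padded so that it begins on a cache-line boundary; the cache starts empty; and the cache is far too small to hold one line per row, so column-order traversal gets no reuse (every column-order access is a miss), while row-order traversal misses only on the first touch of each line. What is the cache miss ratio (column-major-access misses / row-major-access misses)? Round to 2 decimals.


Each row occupies 58 * 4 = 232 bytes and starts on a line boundary, so it spans ceil(232 / 64) = 4 cache lines.
Row-major traversal misses (one per line touched): 67 * ceil(58 * 4 / 64) = 268
Column-major traversal misses (no reuse, every access misses): 67 * 58 = 3886
Ratio = 3886 / 268 = 14.5

14.5


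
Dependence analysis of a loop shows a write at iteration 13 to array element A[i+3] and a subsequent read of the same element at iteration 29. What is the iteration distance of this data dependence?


Distance = read iteration - write iteration
= 29 - 13 = 16

16


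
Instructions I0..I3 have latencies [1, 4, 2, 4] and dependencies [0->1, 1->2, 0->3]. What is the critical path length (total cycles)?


Compute longest path through dependency graph: dist(Ik) = max over predecessors of dist + latency(Ik).
dist(I0) = latency 1 = 1
dist(I1) = dist(I0) + 4 = 1 + 4 = 5
dist(I2) = dist(I1) + 2 = 5 + 2 = 7
dist(I3) = dist(I0) + 4 = 1 + 4 = 5
Critical path = max dist = 7

7


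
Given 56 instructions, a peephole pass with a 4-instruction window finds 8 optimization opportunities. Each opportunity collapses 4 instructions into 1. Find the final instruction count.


Each match removes 3 instructions.
Total removed = 8 * 3 = 24
Remaining = 56 - 24 = 32

32


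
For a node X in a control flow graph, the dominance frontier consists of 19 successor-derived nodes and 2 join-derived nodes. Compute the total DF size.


DF(X) = direct successor contributions + join point contributions
= 19 + 2 = 21

21


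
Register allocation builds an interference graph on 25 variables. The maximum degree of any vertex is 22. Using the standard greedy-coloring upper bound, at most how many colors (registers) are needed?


Greedy coloring never needs more than (max_degree + 1) colors: when coloring a vertex, at most max_degree neighbors are already colored.
Upper bound = 22 + 1 = 23

23


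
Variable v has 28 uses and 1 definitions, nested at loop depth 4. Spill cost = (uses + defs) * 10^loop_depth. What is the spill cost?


uses + defs = 28 + 1 = 29
10^4 = 10000
Spill cost = 29 * 10000 = 290000

290000


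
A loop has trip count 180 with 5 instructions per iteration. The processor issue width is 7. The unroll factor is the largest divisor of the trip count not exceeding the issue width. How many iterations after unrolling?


Largest divisor of 180 <= 7 is 6
New iterations = 180 / 6 = 30

30


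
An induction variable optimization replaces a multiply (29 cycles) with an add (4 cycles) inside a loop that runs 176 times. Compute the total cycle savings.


Per-iteration saving = 29 - 4 = 25
Total saved = 176 * 25 = 4400

4400


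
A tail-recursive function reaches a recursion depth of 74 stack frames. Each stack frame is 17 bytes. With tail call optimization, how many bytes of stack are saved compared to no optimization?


Without TCO: 74 * 17 = 1258 bytes
With TCO: reuse 1 frame = 17 bytes
Savings = 1258 - 17 = 1241

1241


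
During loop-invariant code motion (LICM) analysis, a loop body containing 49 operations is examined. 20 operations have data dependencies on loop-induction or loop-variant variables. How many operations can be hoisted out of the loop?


Invariant candidates = total - loop-dependent
= 49 - 20 = 29

29


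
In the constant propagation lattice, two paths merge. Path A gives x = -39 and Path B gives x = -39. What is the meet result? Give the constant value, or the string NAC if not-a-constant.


Meet operation: if both paths give the same constant, result is that constant; if they differ, result is NAC (not-a-constant).
Path A: -39, Path B: -39 -> equal
Result: constant -> -39

-39


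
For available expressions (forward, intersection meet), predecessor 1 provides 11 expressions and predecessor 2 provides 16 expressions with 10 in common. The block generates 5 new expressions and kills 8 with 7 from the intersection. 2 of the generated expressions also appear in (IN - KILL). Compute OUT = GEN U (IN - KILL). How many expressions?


IN = intersection of predecessors = 10
IN - KILL = 10 - 7 = 3
|OUT| = |GEN| + |IN - KILL| - |GEN ∩ (IN - KILL)| = 5 + 3 - 2 = 6

6


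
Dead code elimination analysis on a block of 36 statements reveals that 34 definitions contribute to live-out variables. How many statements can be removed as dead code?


Dead code = total statements - live definitions
= 36 - 34 = 2

2


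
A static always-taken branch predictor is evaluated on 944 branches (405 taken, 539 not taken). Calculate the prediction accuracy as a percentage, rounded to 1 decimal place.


Predictor: always-taken
Correct predictions = 405
Accuracy = 405 / 944 * 100 = 42.9%

42.9


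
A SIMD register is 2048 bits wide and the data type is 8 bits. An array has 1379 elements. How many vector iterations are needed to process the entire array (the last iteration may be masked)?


Width = 2048 / 8 = 256 elements per vector op
Iterations = ceil(1379 / 256) = 6

6


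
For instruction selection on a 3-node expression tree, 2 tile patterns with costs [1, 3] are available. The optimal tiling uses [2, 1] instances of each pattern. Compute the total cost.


Total cost = sum(count_i * cost_i)
= 2*1 + 1*3
= 5

5


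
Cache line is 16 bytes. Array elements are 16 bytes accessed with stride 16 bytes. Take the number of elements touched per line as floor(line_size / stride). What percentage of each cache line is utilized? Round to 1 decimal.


Elements per cache line = floor(16 / 16) = 1
Bytes used = 1 * 16 = 16
Utilization = 16 / 16 * 100 = 100.0%

100.0


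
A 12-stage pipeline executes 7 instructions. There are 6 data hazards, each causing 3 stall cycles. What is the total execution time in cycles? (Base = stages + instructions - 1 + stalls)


Base cycles = 12 + 7 - 1 = 18
Total stalls = 6 * 3 = 18
Total = 18 + 18 = 36

36


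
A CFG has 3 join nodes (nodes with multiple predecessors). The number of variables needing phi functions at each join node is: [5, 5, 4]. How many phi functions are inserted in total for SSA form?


Total phi functions = sum of phi functions at each join node
= 5 + 5 + 4 = 14

14


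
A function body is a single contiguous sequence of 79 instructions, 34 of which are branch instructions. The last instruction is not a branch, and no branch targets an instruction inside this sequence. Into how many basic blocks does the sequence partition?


With no in-sequence branch targets, the leaders are the first instruction plus the instruction after each branch.
Number of basic blocks = branches + 1
= 34 + 1 = 35

35
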